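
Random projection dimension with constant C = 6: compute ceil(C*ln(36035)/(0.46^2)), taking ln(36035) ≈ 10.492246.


ln(36035) ≈ 10.492246.
eps^2 = 0.46^2 = 0.2116.
C*ln(N)/eps^2 ≈ 6*10.492246/0.2116 ≈ 297.5117.
m = ceil(297.5117) = 298.

298


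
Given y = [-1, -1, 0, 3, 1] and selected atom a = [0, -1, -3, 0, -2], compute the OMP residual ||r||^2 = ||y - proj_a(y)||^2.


a^T a = 14.
a^T y = -1.
coeff = -1/14 = -1/14.
||r||^2 = 167/14.

167/14


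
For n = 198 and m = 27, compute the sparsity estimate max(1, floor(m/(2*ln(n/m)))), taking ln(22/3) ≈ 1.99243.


n/m = 198/27 = 22/3.
ln(n/m) ≈ 1.99243.
2*ln(n/m) ≈ 3.98486.
m/(2*ln(n/m)) ≈ 27/3.98486 ≈ 6.7756.
floor = 6.
k_max = max(1, 6) = 6.

6


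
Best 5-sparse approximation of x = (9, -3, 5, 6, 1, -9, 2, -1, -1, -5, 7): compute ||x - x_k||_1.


Sorted |x_i| descending: [9, 9, 7, 6, 5, 5, 3, 2, 1, 1, 1]
Keep top 5: [9, 9, 7, 6, 5]
Tail entries: [5, 3, 2, 1, 1, 1]
L1 error = sum of tail = 13.

13


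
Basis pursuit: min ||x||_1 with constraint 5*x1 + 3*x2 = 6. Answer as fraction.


Axis intercepts:
  x1 = 6/5, x2 = 0: L1 = 6/5
  x1 = 0, x2 = 2: L1 = 2
x* = (6/5, 0)
||x*||_1 = 6/5.

6/5


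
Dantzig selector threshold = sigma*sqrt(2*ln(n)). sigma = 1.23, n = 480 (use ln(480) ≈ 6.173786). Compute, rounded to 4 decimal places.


ln(480) ≈ 6.173786.
2*ln(n) ≈ 12.347572.
sqrt(2*ln(n)) ≈ sqrt(12.347572) ≈ 3.513911.
threshold ≈ 1.23*3.513911 = 4.32211053 ≈ 4.3221.

4.3221


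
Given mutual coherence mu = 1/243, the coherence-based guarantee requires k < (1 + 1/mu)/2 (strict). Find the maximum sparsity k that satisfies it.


1/mu = 243.
1 + 1/mu = 244.
(1 + 1/mu)/2 = 122 is an integer and the inequality is strict, so k_max = 122 - 1 = 121.

121


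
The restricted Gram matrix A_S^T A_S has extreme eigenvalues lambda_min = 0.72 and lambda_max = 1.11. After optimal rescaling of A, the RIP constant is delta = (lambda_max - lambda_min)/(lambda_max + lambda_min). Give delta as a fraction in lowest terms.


lambda_max - lambda_min = 1.11 - 0.72 = 0.39.
lambda_max + lambda_min = 1.11 + 0.72 = 1.83.
delta = 0.39/1.83 = 39/183 = 13/61.

13/61


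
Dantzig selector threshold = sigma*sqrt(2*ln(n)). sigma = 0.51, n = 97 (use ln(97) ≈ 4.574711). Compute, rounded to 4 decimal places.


ln(97) ≈ 4.574711.
2*ln(n) ≈ 9.149422.
sqrt(2*ln(n)) ≈ sqrt(9.149422) ≈ 3.024801.
threshold ≈ 0.51*3.024801 = 1.54264851 ≈ 1.5426.

1.5426


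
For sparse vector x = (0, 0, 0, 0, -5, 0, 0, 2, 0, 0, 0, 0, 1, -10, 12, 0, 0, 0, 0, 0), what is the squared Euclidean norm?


Non-zero entries: [(4, -5), (7, 2), (12, 1), (13, -10), (14, 12)]
Squares: [25, 4, 1, 100, 144]
||x||_2^2 = sum = 274.

274


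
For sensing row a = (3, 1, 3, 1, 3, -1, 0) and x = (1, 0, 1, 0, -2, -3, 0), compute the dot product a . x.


Non-zero terms: ['3*1', '3*1', '3*-2', '-1*-3']
Products: [3, 3, -6, 3]
y = sum = 3.

3


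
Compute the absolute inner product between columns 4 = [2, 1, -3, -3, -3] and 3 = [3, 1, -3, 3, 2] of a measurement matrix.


Inner product: 2*3 + 1*1 + -3*-3 + -3*3 + -3*2
Products: [6, 1, 9, -9, -6]
Sum = 1.
|dot| = 1.

1


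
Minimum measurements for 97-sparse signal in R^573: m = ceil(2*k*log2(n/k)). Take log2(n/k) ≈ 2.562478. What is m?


log2(n/k) = log2(573/97) ≈ 2.562478.
2*k*log2(n/k) ≈ 2*97*2.562478 = 497.120732.
m = ceil(497.120732) = 498.

498


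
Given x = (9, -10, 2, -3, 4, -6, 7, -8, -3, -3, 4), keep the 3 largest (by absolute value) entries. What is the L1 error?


Sorted |x_i| descending: [10, 9, 8, 7, 6, 4, 4, 3, 3, 3, 2]
Keep top 3: [10, 9, 8]
Tail entries: [7, 6, 4, 4, 3, 3, 3, 2]
L1 error = sum of tail = 32.

32


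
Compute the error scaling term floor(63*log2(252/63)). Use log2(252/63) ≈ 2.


log2(n/k) = log2(252/63) ≈ 2.
k*log2(n/k) ≈ 63*2 = 126.
floor(126) = 126.

126


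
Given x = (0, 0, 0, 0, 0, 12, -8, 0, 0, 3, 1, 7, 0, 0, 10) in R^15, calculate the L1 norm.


Non-zero entries: [(5, 12), (6, -8), (9, 3), (10, 1), (11, 7), (14, 10)]
Absolute values: [12, 8, 3, 1, 7, 10]
||x||_1 = sum = 41.

41


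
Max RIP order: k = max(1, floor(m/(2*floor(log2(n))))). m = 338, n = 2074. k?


floor(log2(2074)) = 11.
2*11 = 22.
m/(2*floor(log2(n))) = 338/22 ≈ 15.3636.
floor = 15.
k = max(1, 15) = 15.

15


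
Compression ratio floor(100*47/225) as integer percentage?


100*m/n = 100*47/225 ≈ 20.8889.
floor = 20.

20


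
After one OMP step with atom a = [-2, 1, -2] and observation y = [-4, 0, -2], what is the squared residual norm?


a^T a = 9.
a^T y = 12.
coeff = 12/9 = 4/3.
||r||^2 = 4.

4


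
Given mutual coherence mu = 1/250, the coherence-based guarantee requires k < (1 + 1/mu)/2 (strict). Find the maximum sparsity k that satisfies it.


1/mu = 250.
1 + 1/mu = 251.
(1 + 1/mu)/2 = 125.5 is not an integer, so k_max = floor(125.5) = 125.

125


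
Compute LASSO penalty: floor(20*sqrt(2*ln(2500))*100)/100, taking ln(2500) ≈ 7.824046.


ln(2500) ≈ 7.824046.
2*ln(n) ≈ 15.648092.
sqrt(2*ln(n)) ≈ sqrt(15.648092) ≈ 3.955767.
lambda ≈ 20*3.955767 = 79.11534.
floor(lambda*100)/100 = 79.11.

79.11


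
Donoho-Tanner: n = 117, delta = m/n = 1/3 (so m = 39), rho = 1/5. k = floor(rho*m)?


m = 1/3*117 = 39.
rho = 1/5.
rho*m = 1/5*39 = 7.8.
k = floor(7.8) = 7.

7


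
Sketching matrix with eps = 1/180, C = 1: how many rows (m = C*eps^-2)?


1/eps = 180.
(1/eps)^2 = 32400.
m = 1*32400 = 32400.

32400


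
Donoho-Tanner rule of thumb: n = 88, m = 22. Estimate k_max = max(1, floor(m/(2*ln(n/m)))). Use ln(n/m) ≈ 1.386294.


n/m = 88/22 = 4.
ln(n/m) ≈ 1.386294.
2*ln(n/m) ≈ 2.772588.
m/(2*ln(n/m)) ≈ 22/2.772588 ≈ 7.9348.
floor = 7.
k_max = max(1, 7) = 7.

7


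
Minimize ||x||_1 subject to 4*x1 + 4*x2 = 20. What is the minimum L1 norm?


Axis intercepts:
  x1 = 5, x2 = 0: L1 = 5
  x1 = 0, x2 = 5: L1 = 5
x* = (5, 0)
||x*||_1 = 5.

5


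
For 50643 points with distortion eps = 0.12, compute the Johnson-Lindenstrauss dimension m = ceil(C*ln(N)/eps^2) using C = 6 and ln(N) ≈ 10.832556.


ln(50643) ≈ 10.832556.
eps^2 = 0.12^2 = 0.0144.
C*ln(N)/eps^2 ≈ 6*10.832556/0.0144 ≈ 4513.565.
m = ceil(4513.565) = 4514.

4514


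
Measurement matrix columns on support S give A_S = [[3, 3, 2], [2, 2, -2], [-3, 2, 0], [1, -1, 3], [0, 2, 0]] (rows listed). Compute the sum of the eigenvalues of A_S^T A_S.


Sum of eigenvalues of A_S^T A_S = trace(A_S^T A_S) = sum of squared column norms of A_S.
A_S^T A_S diagonal: [23, 22, 17].
trace = 23 + 22 + 17 = 62.

62


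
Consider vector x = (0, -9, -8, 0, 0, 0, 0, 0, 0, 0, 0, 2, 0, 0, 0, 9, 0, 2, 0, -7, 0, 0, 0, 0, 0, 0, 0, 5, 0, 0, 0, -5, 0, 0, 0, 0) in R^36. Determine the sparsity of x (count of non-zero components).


Non-zero positions: [1, 2, 11, 15, 17, 19, 27, 31].
Sparsity = 8.

8


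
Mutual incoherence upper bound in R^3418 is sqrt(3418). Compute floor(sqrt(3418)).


58^2 = 3364 <= 3418 < 3481 = 59^2, so 58 <= sqrt(3418) < 59.
floor(sqrt(3418)) = 58.

58


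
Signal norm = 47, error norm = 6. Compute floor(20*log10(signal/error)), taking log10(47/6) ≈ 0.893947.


||x||/||e|| = 47/6.
log10(47/6) ≈ 0.893947.
20*log10(||x||/||e||) ≈ 20*0.893947 = 17.87894.
floor(17.87894) = 17.

17


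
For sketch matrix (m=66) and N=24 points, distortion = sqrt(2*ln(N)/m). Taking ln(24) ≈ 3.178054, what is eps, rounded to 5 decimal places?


ln(24) ≈ 3.178054.
2*ln(N)/m ≈ 2*3.178054/66 ≈ 0.09630467.
eps = sqrt(0.09630467) ≈ 0.3103299 ≈ 0.31033.

0.31033


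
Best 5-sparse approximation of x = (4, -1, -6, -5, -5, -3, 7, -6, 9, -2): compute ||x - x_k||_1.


Sorted |x_i| descending: [9, 7, 6, 6, 5, 5, 4, 3, 2, 1]
Keep top 5: [9, 7, 6, 6, 5]
Tail entries: [5, 4, 3, 2, 1]
L1 error = sum of tail = 15.

15


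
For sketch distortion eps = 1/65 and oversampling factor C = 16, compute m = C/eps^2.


1/eps = 65.
(1/eps)^2 = 4225.
m = 16*4225 = 67600.

67600


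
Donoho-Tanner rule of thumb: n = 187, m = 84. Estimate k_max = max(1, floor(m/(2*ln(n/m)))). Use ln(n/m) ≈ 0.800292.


n/m = 187/84.
ln(n/m) ≈ 0.800292.
2*ln(n/m) ≈ 1.600584.
m/(2*ln(n/m)) ≈ 84/1.600584 ≈ 52.4808.
floor = 52.
k_max = max(1, 52) = 52.

52


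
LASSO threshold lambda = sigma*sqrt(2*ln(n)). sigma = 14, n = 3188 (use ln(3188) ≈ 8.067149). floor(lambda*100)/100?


ln(3188) ≈ 8.067149.
2*ln(n) ≈ 16.134298.
sqrt(2*ln(n)) ≈ sqrt(16.134298) ≈ 4.016752.
lambda ≈ 14*4.016752 = 56.234528.
floor(lambda*100)/100 = 56.23.

56.23


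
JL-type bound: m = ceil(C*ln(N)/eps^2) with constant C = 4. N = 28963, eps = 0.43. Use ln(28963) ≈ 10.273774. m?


ln(28963) ≈ 10.273774.
eps^2 = 0.43^2 = 0.1849.
C*ln(N)/eps^2 ≈ 4*10.273774/0.1849 ≈ 222.2558.
m = ceil(222.2558) = 223.

223


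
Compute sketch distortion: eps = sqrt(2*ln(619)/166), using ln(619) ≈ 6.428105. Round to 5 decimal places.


ln(619) ≈ 6.428105.
2*ln(N)/m ≈ 2*6.428105/166 ≈ 0.07744705.
eps = sqrt(0.07744705) ≈ 0.2782931 ≈ 0.27829.

0.27829


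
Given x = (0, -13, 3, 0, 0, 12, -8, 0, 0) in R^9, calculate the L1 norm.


Non-zero entries: [(1, -13), (2, 3), (5, 12), (6, -8)]
Absolute values: [13, 3, 12, 8]
||x||_1 = sum = 36.

36


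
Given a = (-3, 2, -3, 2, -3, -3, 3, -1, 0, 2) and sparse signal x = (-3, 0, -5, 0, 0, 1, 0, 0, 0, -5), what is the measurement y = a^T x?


Non-zero terms: ['-3*-3', '-3*-5', '-3*1', '2*-5']
Products: [9, 15, -3, -10]
y = sum = 11.

11


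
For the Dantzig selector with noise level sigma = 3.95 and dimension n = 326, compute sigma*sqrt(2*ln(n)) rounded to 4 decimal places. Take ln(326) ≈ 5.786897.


ln(326) ≈ 5.786897.
2*ln(n) ≈ 11.573794.
sqrt(2*ln(n)) ≈ sqrt(11.573794) ≈ 3.402028.
threshold ≈ 3.95*3.402028 = 13.4380106 ≈ 13.4380.

13.4380


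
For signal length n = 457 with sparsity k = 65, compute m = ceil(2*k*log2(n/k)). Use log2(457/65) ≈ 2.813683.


log2(n/k) = log2(457/65) ≈ 2.813683.
2*k*log2(n/k) ≈ 2*65*2.813683 = 365.77879.
m = ceil(365.77879) = 366.

366


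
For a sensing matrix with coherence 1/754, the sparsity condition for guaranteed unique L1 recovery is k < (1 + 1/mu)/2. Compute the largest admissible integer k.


1/mu = 754.
1 + 1/mu = 755.
(1 + 1/mu)/2 = 377.5 is not an integer, so k_max = floor(377.5) = 377.

377


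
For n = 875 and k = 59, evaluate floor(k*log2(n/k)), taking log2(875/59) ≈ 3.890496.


log2(n/k) = log2(875/59) ≈ 3.890496.
k*log2(n/k) ≈ 59*3.890496 = 229.539264.
floor(229.539264) = 229.

229


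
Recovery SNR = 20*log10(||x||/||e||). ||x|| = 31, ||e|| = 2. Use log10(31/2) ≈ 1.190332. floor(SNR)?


||x||/||e|| = 31/2.
log10(31/2) ≈ 1.190332.
20*log10(||x||/||e||) ≈ 20*1.190332 = 23.80664.
floor(23.80664) = 23.

23


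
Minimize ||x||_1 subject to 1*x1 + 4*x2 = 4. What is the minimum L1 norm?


Axis intercepts:
  x1 = 4, x2 = 0: L1 = 4
  x1 = 0, x2 = 1: L1 = 1
x* = (0, 1)
||x*||_1 = 1.

1


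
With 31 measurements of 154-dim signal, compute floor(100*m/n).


100*m/n = 100*31/154 ≈ 20.1299.
floor = 20.

20


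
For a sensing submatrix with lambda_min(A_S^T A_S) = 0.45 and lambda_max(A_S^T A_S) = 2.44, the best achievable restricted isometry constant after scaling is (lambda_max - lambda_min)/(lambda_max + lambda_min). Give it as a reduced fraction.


lambda_max - lambda_min = 2.44 - 0.45 = 1.99.
lambda_max + lambda_min = 2.44 + 0.45 = 2.89.
delta = 1.99/2.89 = 199/289.

199/289


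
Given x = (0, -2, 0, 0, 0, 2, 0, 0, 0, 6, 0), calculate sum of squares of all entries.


Non-zero entries: [(1, -2), (5, 2), (9, 6)]
Squares: [4, 4, 36]
||x||_2^2 = sum = 44.

44


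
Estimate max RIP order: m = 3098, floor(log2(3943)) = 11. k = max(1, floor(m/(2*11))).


floor(log2(3943)) = 11.
2*11 = 22.
m/(2*floor(log2(n))) = 3098/22 ≈ 140.8182.
floor = 140.
k = max(1, 140) = 140.

140


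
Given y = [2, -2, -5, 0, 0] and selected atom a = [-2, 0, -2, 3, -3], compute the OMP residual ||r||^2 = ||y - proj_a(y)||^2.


a^T a = 26.
a^T y = 6.
coeff = 6/26 = 3/13.
||r||^2 = 411/13.

411/13


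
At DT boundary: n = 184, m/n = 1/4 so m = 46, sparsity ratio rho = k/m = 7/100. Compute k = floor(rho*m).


m = 1/4*184 = 46.
rho = 7/100.
rho*m = 7/100*46 = 3.22.
k = floor(3.22) = 3.

3


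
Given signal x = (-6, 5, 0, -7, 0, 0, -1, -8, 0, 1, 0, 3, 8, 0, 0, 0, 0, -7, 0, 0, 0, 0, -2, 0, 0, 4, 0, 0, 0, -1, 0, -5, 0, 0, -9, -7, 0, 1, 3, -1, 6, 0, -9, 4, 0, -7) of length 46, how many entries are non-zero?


Non-zero positions: [0, 1, 3, 6, 7, 9, 11, 12, 17, 22, 25, 29, 31, 34, 35, 37, 38, 39, 40, 42, 43, 45].
Sparsity = 22.

22


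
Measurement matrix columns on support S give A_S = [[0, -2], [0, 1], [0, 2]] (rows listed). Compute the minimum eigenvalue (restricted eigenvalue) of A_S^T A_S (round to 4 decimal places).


A_S^T A_S = [[0, 0], [0, 9]].
trace = 9.
det = 0.
disc = trace^2 - 4*det = 81 - 4*0 = 81.
sqrt(81) = 9.
lam_min = (9 - 9)/2 = 0 = 0.0000.

0.0000


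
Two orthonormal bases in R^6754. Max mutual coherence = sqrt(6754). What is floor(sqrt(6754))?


82^2 = 6724 <= 6754 < 6889 = 83^2, so 82 <= sqrt(6754) < 83.
floor(sqrt(6754)) = 82.

82


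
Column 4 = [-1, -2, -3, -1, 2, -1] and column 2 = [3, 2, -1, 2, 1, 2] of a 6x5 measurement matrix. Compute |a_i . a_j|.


Inner product: -1*3 + -2*2 + -3*-1 + -1*2 + 2*1 + -1*2
Products: [-3, -4, 3, -2, 2, -2]
Sum = -6.
|dot| = 6.

6


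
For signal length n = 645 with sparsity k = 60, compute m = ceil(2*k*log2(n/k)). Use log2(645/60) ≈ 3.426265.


log2(n/k) = log2(645/60) ≈ 3.426265.
2*k*log2(n/k) ≈ 2*60*3.426265 = 411.1518.
m = ceil(411.1518) = 412.

412


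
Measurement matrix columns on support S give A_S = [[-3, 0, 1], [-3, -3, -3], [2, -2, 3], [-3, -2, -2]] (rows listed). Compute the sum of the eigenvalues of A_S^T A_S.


Sum of eigenvalues of A_S^T A_S = trace(A_S^T A_S) = sum of squared column norms of A_S.
A_S^T A_S diagonal: [31, 17, 23].
trace = 31 + 17 + 23 = 71.

71


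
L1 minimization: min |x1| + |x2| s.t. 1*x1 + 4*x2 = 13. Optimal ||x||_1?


Axis intercepts:
  x1 = 13, x2 = 0: L1 = 13
  x1 = 0, x2 = 13/4: L1 = 13/4
x* = (0, 13/4)
||x*||_1 = 13/4.

13/4


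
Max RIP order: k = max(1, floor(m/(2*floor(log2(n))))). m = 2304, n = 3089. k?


floor(log2(3089)) = 11.
2*11 = 22.
m/(2*floor(log2(n))) = 2304/22 ≈ 104.7273.
floor = 104.
k = max(1, 104) = 104.

104


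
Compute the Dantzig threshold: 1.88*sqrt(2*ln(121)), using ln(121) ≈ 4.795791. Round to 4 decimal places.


ln(121) ≈ 4.795791.
2*ln(n) ≈ 9.591582.
sqrt(2*ln(n)) ≈ sqrt(9.591582) ≈ 3.097028.
threshold ≈ 1.88*3.097028 = 5.82241264 ≈ 5.8224.

5.8224


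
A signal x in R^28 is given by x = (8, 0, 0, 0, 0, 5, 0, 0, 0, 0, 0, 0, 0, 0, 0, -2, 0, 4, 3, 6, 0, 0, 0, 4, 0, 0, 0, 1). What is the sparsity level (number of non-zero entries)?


Non-zero positions: [0, 5, 15, 17, 18, 19, 23, 27].
Sparsity = 8.

8


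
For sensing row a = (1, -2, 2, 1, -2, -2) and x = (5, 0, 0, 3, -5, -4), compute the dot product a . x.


Non-zero terms: ['1*5', '1*3', '-2*-5', '-2*-4']
Products: [5, 3, 10, 8]
y = sum = 26.

26


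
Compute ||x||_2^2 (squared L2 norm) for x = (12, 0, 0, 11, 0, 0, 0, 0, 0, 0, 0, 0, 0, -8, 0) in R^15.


Non-zero entries: [(0, 12), (3, 11), (13, -8)]
Squares: [144, 121, 64]
||x||_2^2 = sum = 329.

329


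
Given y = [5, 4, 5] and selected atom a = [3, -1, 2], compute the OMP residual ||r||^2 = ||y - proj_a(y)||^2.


a^T a = 14.
a^T y = 21.
coeff = 21/14 = 3/2.
||r||^2 = 69/2.

69/2


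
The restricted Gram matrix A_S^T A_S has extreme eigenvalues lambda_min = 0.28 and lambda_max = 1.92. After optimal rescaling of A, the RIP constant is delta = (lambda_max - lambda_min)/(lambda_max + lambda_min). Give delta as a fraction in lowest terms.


lambda_max - lambda_min = 1.92 - 0.28 = 1.64.
lambda_max + lambda_min = 1.92 + 0.28 = 2.20.
delta = 1.64/2.20 = 164/220 = 41/55.

41/55


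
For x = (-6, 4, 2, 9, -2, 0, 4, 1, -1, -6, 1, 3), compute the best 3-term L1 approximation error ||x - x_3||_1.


Sorted |x_i| descending: [9, 6, 6, 4, 4, 3, 2, 2, 1, 1, 1, 0]
Keep top 3: [9, 6, 6]
Tail entries: [4, 4, 3, 2, 2, 1, 1, 1, 0]
L1 error = sum of tail = 18.

18


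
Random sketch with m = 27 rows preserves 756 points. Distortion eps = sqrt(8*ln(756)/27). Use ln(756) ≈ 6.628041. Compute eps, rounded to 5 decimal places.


ln(756) ≈ 6.628041.
8*ln(N)/m ≈ 8*6.628041/27 ≈ 1.963864.
eps = sqrt(1.963864) ≈ 1.4013793 ≈ 1.40138.

1.40138


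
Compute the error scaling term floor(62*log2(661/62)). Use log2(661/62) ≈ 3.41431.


log2(n/k) = log2(661/62) ≈ 3.41431.
k*log2(n/k) ≈ 62*3.41431 = 211.68722.
floor(211.68722) = 211.

211


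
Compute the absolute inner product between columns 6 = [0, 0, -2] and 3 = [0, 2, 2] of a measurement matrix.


Inner product: 0*0 + 0*2 + -2*2
Products: [0, 0, -4]
Sum = -4.
|dot| = 4.

4


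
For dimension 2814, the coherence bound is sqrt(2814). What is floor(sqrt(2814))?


53^2 = 2809 <= 2814 < 2916 = 54^2, so 53 <= sqrt(2814) < 54.
floor(sqrt(2814)) = 53.

53


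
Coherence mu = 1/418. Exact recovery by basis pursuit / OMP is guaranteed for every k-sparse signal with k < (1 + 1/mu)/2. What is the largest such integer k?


1/mu = 418.
1 + 1/mu = 419.
(1 + 1/mu)/2 = 209.5 is not an integer, so k_max = floor(209.5) = 209.

209


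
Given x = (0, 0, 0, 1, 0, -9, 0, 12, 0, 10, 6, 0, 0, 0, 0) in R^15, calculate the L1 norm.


Non-zero entries: [(3, 1), (5, -9), (7, 12), (9, 10), (10, 6)]
Absolute values: [1, 9, 12, 10, 6]
||x||_1 = sum = 38.

38


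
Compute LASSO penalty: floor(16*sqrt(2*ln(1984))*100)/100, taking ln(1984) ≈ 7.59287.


ln(1984) ≈ 7.59287.
2*ln(n) ≈ 15.18574.
sqrt(2*ln(n)) ≈ sqrt(15.18574) ≈ 3.896889.
lambda ≈ 16*3.896889 = 62.350224.
floor(lambda*100)/100 = 62.35.

62.35


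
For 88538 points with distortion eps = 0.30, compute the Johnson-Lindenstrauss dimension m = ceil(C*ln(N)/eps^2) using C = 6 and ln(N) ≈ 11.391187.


ln(88538) ≈ 11.391187.
eps^2 = 0.30^2 = 0.09.
C*ln(N)/eps^2 ≈ 6*11.391187/0.09 ≈ 759.4125.
m = ceil(759.4125) = 760.

760


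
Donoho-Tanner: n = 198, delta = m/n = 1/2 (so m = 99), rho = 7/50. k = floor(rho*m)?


m = 1/2*198 = 99.
rho = 7/50.
rho*m = 7/50*99 = 13.86.
k = floor(13.86) = 13.

13


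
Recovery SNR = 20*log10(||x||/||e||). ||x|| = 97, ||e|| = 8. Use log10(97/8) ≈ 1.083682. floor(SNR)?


||x||/||e|| = 97/8.
log10(97/8) ≈ 1.083682.
20*log10(||x||/||e||) ≈ 20*1.083682 = 21.67364.
floor(21.67364) = 21.

21


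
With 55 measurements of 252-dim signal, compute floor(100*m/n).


100*m/n = 100*55/252 ≈ 21.8254.
floor = 21.

21


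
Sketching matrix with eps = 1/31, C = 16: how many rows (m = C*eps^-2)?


1/eps = 31.
(1/eps)^2 = 961.
m = 16*961 = 15376.

15376


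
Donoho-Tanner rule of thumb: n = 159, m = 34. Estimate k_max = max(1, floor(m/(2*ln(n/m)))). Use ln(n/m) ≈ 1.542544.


n/m = 159/34.
ln(n/m) ≈ 1.542544.
2*ln(n/m) ≈ 3.085088.
m/(2*ln(n/m)) ≈ 34/3.085088 ≈ 11.0208.
floor = 11.
k_max = max(1, 11) = 11.

11


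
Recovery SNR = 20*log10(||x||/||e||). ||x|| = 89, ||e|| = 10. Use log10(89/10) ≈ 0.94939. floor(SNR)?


||x||/||e|| = 89/10.
log10(89/10) ≈ 0.94939.
20*log10(||x||/||e||) ≈ 20*0.94939 = 18.9878.
floor(18.9878) = 18.

18


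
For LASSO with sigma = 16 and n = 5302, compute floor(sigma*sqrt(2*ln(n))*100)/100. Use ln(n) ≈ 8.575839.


ln(5302) ≈ 8.575839.
2*ln(n) ≈ 17.151678.
sqrt(2*ln(n)) ≈ sqrt(17.151678) ≈ 4.141458.
lambda ≈ 16*4.141458 = 66.263328.
floor(lambda*100)/100 = 66.26.

66.26


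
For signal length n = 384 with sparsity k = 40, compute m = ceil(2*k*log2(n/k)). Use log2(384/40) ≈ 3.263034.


log2(n/k) = log2(384/40) ≈ 3.263034.
2*k*log2(n/k) ≈ 2*40*3.263034 = 261.04272.
m = ceil(261.04272) = 262.

262


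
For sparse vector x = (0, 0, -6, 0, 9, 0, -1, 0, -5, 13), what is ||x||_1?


Non-zero entries: [(2, -6), (4, 9), (6, -1), (8, -5), (9, 13)]
Absolute values: [6, 9, 1, 5, 13]
||x||_1 = sum = 34.

34


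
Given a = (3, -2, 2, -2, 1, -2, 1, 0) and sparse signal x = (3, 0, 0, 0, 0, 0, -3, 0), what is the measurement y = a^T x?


Non-zero terms: ['3*3', '1*-3']
Products: [9, -3]
y = sum = 6.

6


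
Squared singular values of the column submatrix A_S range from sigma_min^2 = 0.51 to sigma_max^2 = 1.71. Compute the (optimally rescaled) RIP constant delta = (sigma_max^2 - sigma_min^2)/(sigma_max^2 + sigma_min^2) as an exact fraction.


lambda_max - lambda_min = 1.71 - 0.51 = 1.20.
lambda_max + lambda_min = 1.71 + 0.51 = 2.22.
delta = 1.20/2.22 = 120/222 = 20/37.

20/37


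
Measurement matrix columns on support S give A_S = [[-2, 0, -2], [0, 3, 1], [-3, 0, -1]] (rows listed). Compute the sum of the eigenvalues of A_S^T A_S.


Sum of eigenvalues of A_S^T A_S = trace(A_S^T A_S) = sum of squared column norms of A_S.
A_S^T A_S diagonal: [13, 9, 6].
trace = 13 + 9 + 6 = 28.

28


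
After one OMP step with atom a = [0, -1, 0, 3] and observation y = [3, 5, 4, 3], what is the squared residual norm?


a^T a = 10.
a^T y = 4.
coeff = 4/10 = 2/5.
||r||^2 = 287/5.

287/5


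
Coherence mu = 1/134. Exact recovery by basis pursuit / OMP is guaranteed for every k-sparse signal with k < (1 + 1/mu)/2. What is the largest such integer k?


1/mu = 134.
1 + 1/mu = 135.
(1 + 1/mu)/2 = 67.5 is not an integer, so k_max = floor(67.5) = 67.

67


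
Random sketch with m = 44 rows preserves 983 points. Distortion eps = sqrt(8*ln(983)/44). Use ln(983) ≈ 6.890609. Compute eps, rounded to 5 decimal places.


ln(983) ≈ 6.890609.
8*ln(N)/m ≈ 8*6.890609/44 ≈ 1.252838.
eps = sqrt(1.252838) ≈ 1.1193025 ≈ 1.11930.

1.11930


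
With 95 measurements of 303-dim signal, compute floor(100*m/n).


100*m/n = 100*95/303 ≈ 31.3531.
floor = 31.

31


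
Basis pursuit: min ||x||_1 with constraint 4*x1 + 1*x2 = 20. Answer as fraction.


Axis intercepts:
  x1 = 5, x2 = 0: L1 = 5
  x1 = 0, x2 = 20: L1 = 20
x* = (5, 0)
||x*||_1 = 5.

5


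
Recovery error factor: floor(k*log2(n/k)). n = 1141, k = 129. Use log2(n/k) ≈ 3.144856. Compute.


log2(n/k) = log2(1141/129) ≈ 3.144856.
k*log2(n/k) ≈ 129*3.144856 = 405.686424.
floor(405.686424) = 405.

405


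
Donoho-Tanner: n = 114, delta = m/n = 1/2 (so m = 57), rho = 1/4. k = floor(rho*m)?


m = 1/2*114 = 57.
rho = 1/4.
rho*m = 1/4*57 = 14.25.
k = floor(14.25) = 14.

14


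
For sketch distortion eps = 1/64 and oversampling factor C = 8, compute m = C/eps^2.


1/eps = 64.
(1/eps)^2 = 4096.
m = 8*4096 = 32768.

32768


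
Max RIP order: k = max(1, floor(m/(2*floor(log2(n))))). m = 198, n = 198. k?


floor(log2(198)) = 7.
2*7 = 14.
m/(2*floor(log2(n))) = 198/14 ≈ 14.1429.
floor = 14.
k = max(1, 14) = 14.

14


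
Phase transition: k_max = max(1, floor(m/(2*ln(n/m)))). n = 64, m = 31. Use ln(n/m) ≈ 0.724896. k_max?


n/m = 64/31.
ln(n/m) ≈ 0.724896.
2*ln(n/m) ≈ 1.449792.
m/(2*ln(n/m)) ≈ 31/1.449792 ≈ 21.3824.
floor = 21.
k_max = max(1, 21) = 21.

21


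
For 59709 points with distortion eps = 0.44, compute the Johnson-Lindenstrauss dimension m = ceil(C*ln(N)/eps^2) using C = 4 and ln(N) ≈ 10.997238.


ln(59709) ≈ 10.997238.
eps^2 = 0.44^2 = 0.1936.
C*ln(N)/eps^2 ≈ 4*10.997238/0.1936 ≈ 227.2157.
m = ceil(227.2157) = 228.

228


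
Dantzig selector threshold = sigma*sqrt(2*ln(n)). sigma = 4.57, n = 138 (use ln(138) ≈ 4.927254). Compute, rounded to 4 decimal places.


ln(138) ≈ 4.927254.
2*ln(n) ≈ 9.854508.
sqrt(2*ln(n)) ≈ sqrt(9.854508) ≈ 3.139189.
threshold ≈ 4.57*3.139189 = 14.34609373 ≈ 14.3461.

14.3461


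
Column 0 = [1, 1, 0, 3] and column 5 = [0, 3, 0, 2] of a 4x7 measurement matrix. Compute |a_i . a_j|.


Inner product: 1*0 + 1*3 + 0*0 + 3*2
Products: [0, 3, 0, 6]
Sum = 9.
|dot| = 9.

9


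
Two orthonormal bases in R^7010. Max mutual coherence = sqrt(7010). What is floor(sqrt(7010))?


83^2 = 6889 <= 7010 < 7056 = 84^2, so 83 <= sqrt(7010) < 84.
floor(sqrt(7010)) = 83.

83


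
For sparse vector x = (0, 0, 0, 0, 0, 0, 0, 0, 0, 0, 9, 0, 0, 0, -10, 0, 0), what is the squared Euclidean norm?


Non-zero entries: [(10, 9), (14, -10)]
Squares: [81, 100]
||x||_2^2 = sum = 181.

181


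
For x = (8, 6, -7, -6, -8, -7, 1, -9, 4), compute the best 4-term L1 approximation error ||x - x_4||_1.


Sorted |x_i| descending: [9, 8, 8, 7, 7, 6, 6, 4, 1]
Keep top 4: [9, 8, 8, 7]
Tail entries: [7, 6, 6, 4, 1]
L1 error = sum of tail = 24.

24


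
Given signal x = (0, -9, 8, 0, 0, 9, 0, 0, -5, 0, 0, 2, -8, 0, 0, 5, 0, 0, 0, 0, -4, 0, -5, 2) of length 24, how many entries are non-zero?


Non-zero positions: [1, 2, 5, 8, 11, 12, 15, 20, 22, 23].
Sparsity = 10.

10


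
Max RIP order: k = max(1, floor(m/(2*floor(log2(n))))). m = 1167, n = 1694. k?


floor(log2(1694)) = 10.
2*10 = 20.
m/(2*floor(log2(n))) = 1167/20 ≈ 58.35.
floor = 58.
k = max(1, 58) = 58.

58


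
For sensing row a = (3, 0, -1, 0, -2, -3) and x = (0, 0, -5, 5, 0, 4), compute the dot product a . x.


Non-zero terms: ['-1*-5', '0*5', '-3*4']
Products: [5, 0, -12]
y = sum = -7.

-7


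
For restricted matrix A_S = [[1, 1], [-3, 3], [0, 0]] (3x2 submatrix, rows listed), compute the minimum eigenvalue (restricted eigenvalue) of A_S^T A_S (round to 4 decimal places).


A_S^T A_S = [[10, -8], [-8, 10]].
trace = 20.
det = 36.
disc = trace^2 - 4*det = 400 - 4*36 = 256.
sqrt(256) = 16.
lam_min = (20 - 16)/2 = 2 = 2.0000.

2.0000


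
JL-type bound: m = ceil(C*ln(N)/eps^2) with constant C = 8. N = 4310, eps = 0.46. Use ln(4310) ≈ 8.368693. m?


ln(4310) ≈ 8.368693.
eps^2 = 0.46^2 = 0.2116.
C*ln(N)/eps^2 ≈ 8*8.368693/0.2116 ≈ 316.3967.
m = ceil(316.3967) = 317.

317


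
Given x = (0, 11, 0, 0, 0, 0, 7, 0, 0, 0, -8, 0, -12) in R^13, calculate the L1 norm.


Non-zero entries: [(1, 11), (6, 7), (10, -8), (12, -12)]
Absolute values: [11, 7, 8, 12]
||x||_1 = sum = 38.

38


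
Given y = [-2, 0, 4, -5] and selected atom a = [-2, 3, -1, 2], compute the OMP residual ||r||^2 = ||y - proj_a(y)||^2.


a^T a = 18.
a^T y = -10.
coeff = -10/18 = -5/9.
||r||^2 = 355/9.

355/9


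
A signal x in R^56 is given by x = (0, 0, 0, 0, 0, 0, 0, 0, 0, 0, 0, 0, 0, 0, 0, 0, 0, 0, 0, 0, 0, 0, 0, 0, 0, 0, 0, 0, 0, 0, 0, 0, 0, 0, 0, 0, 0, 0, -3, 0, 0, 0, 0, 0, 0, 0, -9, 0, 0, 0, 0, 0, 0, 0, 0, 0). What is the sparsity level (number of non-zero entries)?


Non-zero positions: [38, 46].
Sparsity = 2.

2


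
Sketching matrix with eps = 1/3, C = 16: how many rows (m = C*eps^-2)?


1/eps = 3.
(1/eps)^2 = 9.
m = 16*9 = 144.

144


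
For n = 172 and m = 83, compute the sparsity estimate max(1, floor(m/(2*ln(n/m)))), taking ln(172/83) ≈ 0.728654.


n/m = 172/83.
ln(n/m) ≈ 0.728654.
2*ln(n/m) ≈ 1.457308.
m/(2*ln(n/m)) ≈ 83/1.457308 ≈ 56.9543.
floor = 56.
k_max = max(1, 56) = 56.

56


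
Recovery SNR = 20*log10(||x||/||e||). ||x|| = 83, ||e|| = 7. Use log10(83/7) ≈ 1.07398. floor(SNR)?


||x||/||e|| = 83/7.
log10(83/7) ≈ 1.07398.
20*log10(||x||/||e||) ≈ 20*1.07398 = 21.4796.
floor(21.4796) = 21.

21


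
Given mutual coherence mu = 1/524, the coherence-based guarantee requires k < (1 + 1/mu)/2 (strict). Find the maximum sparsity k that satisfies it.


1/mu = 524.
1 + 1/mu = 525.
(1 + 1/mu)/2 = 262.5 is not an integer, so k_max = floor(262.5) = 262.

262


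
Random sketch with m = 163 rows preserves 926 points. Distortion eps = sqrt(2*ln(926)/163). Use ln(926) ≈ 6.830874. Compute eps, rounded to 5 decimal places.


ln(926) ≈ 6.830874.
2*ln(N)/m ≈ 2*6.830874/163 ≈ 0.0838144.
eps = sqrt(0.0838144) ≈ 0.2895072 ≈ 0.28951.

0.28951


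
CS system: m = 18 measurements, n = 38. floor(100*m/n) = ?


100*m/n = 100*18/38 ≈ 47.3684.
floor = 47.

47


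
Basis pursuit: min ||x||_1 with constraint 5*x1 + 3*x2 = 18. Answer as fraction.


Axis intercepts:
  x1 = 18/5, x2 = 0: L1 = 18/5
  x1 = 0, x2 = 6: L1 = 6
x* = (18/5, 0)
||x*||_1 = 18/5.

18/5


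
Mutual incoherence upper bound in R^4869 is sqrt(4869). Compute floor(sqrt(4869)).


69^2 = 4761 <= 4869 < 4900 = 70^2, so 69 <= sqrt(4869) < 70.
floor(sqrt(4869)) = 69.

69


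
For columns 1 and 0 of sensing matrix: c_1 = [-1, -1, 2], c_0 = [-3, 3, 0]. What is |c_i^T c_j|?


Inner product: -1*-3 + -1*3 + 2*0
Products: [3, -3, 0]
Sum = 0.
|dot| = 0.

0


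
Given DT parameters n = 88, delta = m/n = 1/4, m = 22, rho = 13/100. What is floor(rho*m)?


m = 1/4*88 = 22.
rho = 13/100.
rho*m = 13/100*22 = 2.86.
k = floor(2.86) = 2.

2


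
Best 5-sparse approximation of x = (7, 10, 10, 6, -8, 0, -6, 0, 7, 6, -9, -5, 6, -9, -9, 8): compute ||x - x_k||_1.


Sorted |x_i| descending: [10, 10, 9, 9, 9, 8, 8, 7, 7, 6, 6, 6, 6, 5, 0, 0]
Keep top 5: [10, 10, 9, 9, 9]
Tail entries: [8, 8, 7, 7, 6, 6, 6, 6, 5, 0, 0]
L1 error = sum of tail = 59.

59


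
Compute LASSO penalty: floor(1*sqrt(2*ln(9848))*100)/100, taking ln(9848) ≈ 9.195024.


ln(9848) ≈ 9.195024.
2*ln(n) ≈ 18.390048.
sqrt(2*ln(n)) ≈ sqrt(18.390048) ≈ 4.288362.
lambda ≈ 1*4.288362 = 4.288362.
floor(lambda*100)/100 = 4.28.

4.28


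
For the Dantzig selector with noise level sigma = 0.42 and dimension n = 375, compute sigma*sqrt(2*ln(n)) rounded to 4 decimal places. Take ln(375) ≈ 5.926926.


ln(375) ≈ 5.926926.
2*ln(n) ≈ 11.853852.
sqrt(2*ln(n)) ≈ sqrt(11.853852) ≈ 3.442942.
threshold ≈ 0.42*3.442942 = 1.44603564 ≈ 1.4460.

1.4460


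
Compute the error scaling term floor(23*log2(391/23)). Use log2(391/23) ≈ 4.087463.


log2(n/k) = log2(391/23) ≈ 4.087463.
k*log2(n/k) ≈ 23*4.087463 = 94.011649.
floor(94.011649) = 94.

94


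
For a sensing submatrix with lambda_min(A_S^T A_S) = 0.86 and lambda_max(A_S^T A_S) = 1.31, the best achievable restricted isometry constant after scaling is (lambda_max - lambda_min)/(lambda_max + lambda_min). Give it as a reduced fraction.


lambda_max - lambda_min = 1.31 - 0.86 = 0.45.
lambda_max + lambda_min = 1.31 + 0.86 = 2.17.
delta = 0.45/2.17 = 45/217.

45/217


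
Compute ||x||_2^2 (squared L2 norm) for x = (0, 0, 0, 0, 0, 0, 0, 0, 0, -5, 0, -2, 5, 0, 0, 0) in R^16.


Non-zero entries: [(9, -5), (11, -2), (12, 5)]
Squares: [25, 4, 25]
||x||_2^2 = sum = 54.

54


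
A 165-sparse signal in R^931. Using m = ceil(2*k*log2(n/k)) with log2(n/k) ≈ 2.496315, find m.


log2(n/k) = log2(931/165) ≈ 2.496315.
2*k*log2(n/k) ≈ 2*165*2.496315 = 823.78395.
m = ceil(823.78395) = 824.

824


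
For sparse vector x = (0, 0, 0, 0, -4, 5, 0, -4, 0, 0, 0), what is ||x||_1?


Non-zero entries: [(4, -4), (5, 5), (7, -4)]
Absolute values: [4, 5, 4]
||x||_1 = sum = 13.

13


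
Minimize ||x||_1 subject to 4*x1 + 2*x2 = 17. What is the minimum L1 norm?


Axis intercepts:
  x1 = 17/4, x2 = 0: L1 = 17/4
  x1 = 0, x2 = 17/2: L1 = 17/2
x* = (17/4, 0)
||x*||_1 = 17/4.

17/4


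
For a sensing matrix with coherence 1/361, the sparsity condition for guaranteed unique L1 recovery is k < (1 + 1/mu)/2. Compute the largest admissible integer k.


1/mu = 361.
1 + 1/mu = 362.
(1 + 1/mu)/2 = 181 is an integer and the inequality is strict, so k_max = 181 - 1 = 180.

180


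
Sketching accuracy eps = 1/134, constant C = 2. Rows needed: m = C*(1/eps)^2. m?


1/eps = 134.
(1/eps)^2 = 17956.
m = 2*17956 = 35912.

35912


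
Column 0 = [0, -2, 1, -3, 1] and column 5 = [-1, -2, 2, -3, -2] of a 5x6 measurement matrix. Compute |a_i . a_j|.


Inner product: 0*-1 + -2*-2 + 1*2 + -3*-3 + 1*-2
Products: [0, 4, 2, 9, -2]
Sum = 13.
|dot| = 13.

13


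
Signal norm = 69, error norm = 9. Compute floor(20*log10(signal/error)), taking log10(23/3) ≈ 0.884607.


||x||/||e|| = 69/9 = 23/3.
log10(23/3) ≈ 0.884607.
20*log10(||x||/||e||) ≈ 20*0.884607 = 17.69214.
floor(17.69214) = 17.

17


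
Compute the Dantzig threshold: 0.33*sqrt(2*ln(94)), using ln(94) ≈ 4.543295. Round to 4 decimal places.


ln(94) ≈ 4.543295.
2*ln(n) ≈ 9.08659.
sqrt(2*ln(n)) ≈ sqrt(9.08659) ≈ 3.014397.
threshold ≈ 0.33*3.014397 = 0.99475101 ≈ 0.9948.

0.9948


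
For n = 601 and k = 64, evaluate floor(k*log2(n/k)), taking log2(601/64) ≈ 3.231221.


log2(n/k) = log2(601/64) ≈ 3.231221.
k*log2(n/k) ≈ 64*3.231221 = 206.798144.
floor(206.798144) = 206.

206


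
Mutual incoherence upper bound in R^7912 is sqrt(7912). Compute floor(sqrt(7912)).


88^2 = 7744 <= 7912 < 7921 = 89^2, so 88 <= sqrt(7912) < 89.
floor(sqrt(7912)) = 88.

88


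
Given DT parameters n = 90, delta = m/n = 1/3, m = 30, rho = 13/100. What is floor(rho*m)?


m = 1/3*90 = 30.
rho = 13/100.
rho*m = 13/100*30 = 3.9.
k = floor(3.9) = 3.

3


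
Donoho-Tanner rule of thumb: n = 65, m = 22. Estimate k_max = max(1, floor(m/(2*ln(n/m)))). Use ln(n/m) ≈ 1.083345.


n/m = 65/22.
ln(n/m) ≈ 1.083345.
2*ln(n/m) ≈ 2.16669.
m/(2*ln(n/m)) ≈ 22/2.16669 ≈ 10.1537.
floor = 10.
k_max = max(1, 10) = 10.

10


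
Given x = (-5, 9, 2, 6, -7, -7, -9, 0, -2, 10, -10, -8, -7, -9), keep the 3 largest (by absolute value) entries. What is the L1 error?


Sorted |x_i| descending: [10, 10, 9, 9, 9, 8, 7, 7, 7, 6, 5, 2, 2, 0]
Keep top 3: [10, 10, 9]
Tail entries: [9, 9, 8, 7, 7, 7, 6, 5, 2, 2, 0]
L1 error = sum of tail = 62.

62


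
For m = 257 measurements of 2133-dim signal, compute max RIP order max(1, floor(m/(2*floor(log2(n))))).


floor(log2(2133)) = 11.
2*11 = 22.
m/(2*floor(log2(n))) = 257/22 ≈ 11.6818.
floor = 11.
k = max(1, 11) = 11.

11


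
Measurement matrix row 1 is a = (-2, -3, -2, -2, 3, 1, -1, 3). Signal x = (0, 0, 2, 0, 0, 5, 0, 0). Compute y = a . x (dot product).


Non-zero terms: ['-2*2', '1*5']
Products: [-4, 5]
y = sum = 1.

1


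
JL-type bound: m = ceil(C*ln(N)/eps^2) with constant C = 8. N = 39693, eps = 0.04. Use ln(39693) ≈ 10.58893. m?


ln(39693) ≈ 10.58893.
eps^2 = 0.04^2 = 0.0016.
C*ln(N)/eps^2 ≈ 8*10.58893/0.0016 ≈ 52944.65.
m = ceil(52944.65) = 52945.

52945


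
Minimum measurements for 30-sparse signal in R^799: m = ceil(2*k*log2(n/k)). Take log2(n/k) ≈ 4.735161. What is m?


log2(n/k) = log2(799/30) ≈ 4.735161.
2*k*log2(n/k) ≈ 2*30*4.735161 = 284.10966.
m = ceil(284.10966) = 285.

285


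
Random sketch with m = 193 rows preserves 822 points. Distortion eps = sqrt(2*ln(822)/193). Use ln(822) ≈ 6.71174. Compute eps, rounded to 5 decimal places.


ln(822) ≈ 6.71174.
2*ln(N)/m ≈ 2*6.71174/193 ≈ 0.06955171.
eps = sqrt(0.06955171) ≈ 0.2637266 ≈ 0.26373.

0.26373


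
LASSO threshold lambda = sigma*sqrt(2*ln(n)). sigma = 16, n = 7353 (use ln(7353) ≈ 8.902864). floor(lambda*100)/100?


ln(7353) ≈ 8.902864.
2*ln(n) ≈ 17.805728.
sqrt(2*ln(n)) ≈ sqrt(17.805728) ≈ 4.219683.
lambda ≈ 16*4.219683 = 67.514928.
floor(lambda*100)/100 = 67.51.

67.51


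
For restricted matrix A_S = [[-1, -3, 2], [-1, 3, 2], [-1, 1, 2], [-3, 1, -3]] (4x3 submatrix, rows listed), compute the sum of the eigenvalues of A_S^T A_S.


Sum of eigenvalues of A_S^T A_S = trace(A_S^T A_S) = sum of squared column norms of A_S.
A_S^T A_S diagonal: [12, 20, 21].
trace = 12 + 20 + 21 = 53.

53


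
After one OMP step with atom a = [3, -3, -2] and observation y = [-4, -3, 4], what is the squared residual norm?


a^T a = 22.
a^T y = -11.
coeff = -11/22 = -1/2.
||r||^2 = 71/2.

71/2


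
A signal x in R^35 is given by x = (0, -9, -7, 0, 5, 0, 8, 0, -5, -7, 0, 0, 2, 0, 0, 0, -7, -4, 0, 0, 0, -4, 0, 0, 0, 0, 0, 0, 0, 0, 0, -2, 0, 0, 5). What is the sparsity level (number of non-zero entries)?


Non-zero positions: [1, 2, 4, 6, 8, 9, 12, 16, 17, 21, 31, 34].
Sparsity = 12.

12


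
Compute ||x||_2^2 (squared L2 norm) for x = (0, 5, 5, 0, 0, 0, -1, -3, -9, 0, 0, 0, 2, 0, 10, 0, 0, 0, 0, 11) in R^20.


Non-zero entries: [(1, 5), (2, 5), (6, -1), (7, -3), (8, -9), (12, 2), (14, 10), (19, 11)]
Squares: [25, 25, 1, 9, 81, 4, 100, 121]
||x||_2^2 = sum = 366.

366


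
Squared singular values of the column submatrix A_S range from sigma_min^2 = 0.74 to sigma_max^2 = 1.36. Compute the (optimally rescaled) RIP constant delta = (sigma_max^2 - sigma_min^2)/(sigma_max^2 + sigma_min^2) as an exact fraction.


lambda_max - lambda_min = 1.36 - 0.74 = 0.62.
lambda_max + lambda_min = 1.36 + 0.74 = 2.10.
delta = 0.62/2.10 = 62/210 = 31/105.

31/105


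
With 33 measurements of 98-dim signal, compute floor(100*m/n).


100*m/n = 100*33/98 ≈ 33.6735.
floor = 33.

33


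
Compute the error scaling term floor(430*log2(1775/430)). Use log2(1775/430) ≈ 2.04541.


log2(n/k) = log2(1775/430) ≈ 2.04541.
k*log2(n/k) ≈ 430*2.04541 = 879.5263.
floor(879.5263) = 879.

879


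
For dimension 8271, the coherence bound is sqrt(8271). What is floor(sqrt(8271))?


90^2 = 8100 <= 8271 < 8281 = 91^2, so 90 <= sqrt(8271) < 91.
floor(sqrt(8271)) = 90.

90


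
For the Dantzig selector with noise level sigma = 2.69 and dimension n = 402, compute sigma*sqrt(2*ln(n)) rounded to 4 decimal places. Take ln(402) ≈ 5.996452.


ln(402) ≈ 5.996452.
2*ln(n) ≈ 11.992904.
sqrt(2*ln(n)) ≈ sqrt(11.992904) ≈ 3.463077.
threshold ≈ 2.69*3.463077 = 9.31567713 ≈ 9.3157.

9.3157


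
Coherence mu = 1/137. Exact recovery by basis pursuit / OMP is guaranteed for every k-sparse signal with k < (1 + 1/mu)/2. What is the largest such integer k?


1/mu = 137.
1 + 1/mu = 138.
(1 + 1/mu)/2 = 69 is an integer and the inequality is strict, so k_max = 69 - 1 = 68.

68


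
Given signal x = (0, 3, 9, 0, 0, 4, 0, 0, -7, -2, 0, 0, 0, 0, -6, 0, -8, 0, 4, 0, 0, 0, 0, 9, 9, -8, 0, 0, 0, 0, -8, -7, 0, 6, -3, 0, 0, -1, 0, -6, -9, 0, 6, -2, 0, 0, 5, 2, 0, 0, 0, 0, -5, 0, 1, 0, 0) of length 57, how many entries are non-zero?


Non-zero positions: [1, 2, 5, 8, 9, 14, 16, 18, 23, 24, 25, 30, 31, 33, 34, 37, 39, 40, 42, 43, 46, 47, 52, 54].
Sparsity = 24.

24


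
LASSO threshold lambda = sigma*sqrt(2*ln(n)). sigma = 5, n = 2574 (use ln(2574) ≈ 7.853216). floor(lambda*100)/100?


ln(2574) ≈ 7.853216.
2*ln(n) ≈ 15.706432.
sqrt(2*ln(n)) ≈ sqrt(15.706432) ≈ 3.963134.
lambda ≈ 5*3.963134 = 19.81567.
floor(lambda*100)/100 = 19.81.

19.81


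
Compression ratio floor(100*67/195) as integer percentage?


100*m/n = 100*67/195 ≈ 34.359.
floor = 34.

34


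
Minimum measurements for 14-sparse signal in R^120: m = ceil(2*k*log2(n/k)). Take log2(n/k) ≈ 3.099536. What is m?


log2(n/k) = log2(120/14) ≈ 3.099536.
2*k*log2(n/k) ≈ 2*14*3.099536 = 86.787008.
m = ceil(86.787008) = 87.

87


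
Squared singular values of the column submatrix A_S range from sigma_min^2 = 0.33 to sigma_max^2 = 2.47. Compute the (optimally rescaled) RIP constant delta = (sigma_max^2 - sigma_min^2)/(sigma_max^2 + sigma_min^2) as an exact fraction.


lambda_max - lambda_min = 2.47 - 0.33 = 2.14.
lambda_max + lambda_min = 2.47 + 0.33 = 2.80.
delta = 2.14/2.80 = 214/280 = 107/140.

107/140


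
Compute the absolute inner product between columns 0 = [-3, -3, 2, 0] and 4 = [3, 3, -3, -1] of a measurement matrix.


Inner product: -3*3 + -3*3 + 2*-3 + 0*-1
Products: [-9, -9, -6, 0]
Sum = -24.
|dot| = 24.

24


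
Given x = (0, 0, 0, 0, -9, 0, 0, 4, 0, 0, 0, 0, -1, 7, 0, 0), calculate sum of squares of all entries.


Non-zero entries: [(4, -9), (7, 4), (12, -1), (13, 7)]
Squares: [81, 16, 1, 49]
||x||_2^2 = sum = 147.

147


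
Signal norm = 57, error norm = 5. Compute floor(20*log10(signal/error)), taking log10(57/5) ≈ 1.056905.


||x||/||e|| = 57/5.
log10(57/5) ≈ 1.056905.
20*log10(||x||/||e||) ≈ 20*1.056905 = 21.1381.
floor(21.1381) = 21.

21


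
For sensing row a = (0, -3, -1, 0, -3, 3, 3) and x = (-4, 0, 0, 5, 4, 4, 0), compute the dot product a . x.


Non-zero terms: ['0*-4', '0*5', '-3*4', '3*4']
Products: [0, 0, -12, 12]
y = sum = 0.

0
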